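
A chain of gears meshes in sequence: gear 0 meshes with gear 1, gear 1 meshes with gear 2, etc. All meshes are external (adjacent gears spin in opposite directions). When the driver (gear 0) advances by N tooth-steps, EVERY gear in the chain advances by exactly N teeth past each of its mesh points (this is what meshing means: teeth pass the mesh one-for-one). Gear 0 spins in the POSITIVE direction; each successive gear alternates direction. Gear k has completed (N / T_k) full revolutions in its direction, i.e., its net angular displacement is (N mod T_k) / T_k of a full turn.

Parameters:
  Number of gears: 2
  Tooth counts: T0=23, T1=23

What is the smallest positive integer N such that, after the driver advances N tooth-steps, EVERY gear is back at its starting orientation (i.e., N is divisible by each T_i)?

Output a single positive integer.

Gear k returns to start when N is a multiple of T_k.
All gears at start simultaneously when N is a common multiple of [23, 23]; the smallest such N is lcm(23, 23).
Start: lcm = T0 = 23
Fold in T1=23: gcd(23, 23) = 23; lcm(23, 23) = 23 * 23 / 23 = 529 / 23 = 23
Full cycle length = 23

Answer: 23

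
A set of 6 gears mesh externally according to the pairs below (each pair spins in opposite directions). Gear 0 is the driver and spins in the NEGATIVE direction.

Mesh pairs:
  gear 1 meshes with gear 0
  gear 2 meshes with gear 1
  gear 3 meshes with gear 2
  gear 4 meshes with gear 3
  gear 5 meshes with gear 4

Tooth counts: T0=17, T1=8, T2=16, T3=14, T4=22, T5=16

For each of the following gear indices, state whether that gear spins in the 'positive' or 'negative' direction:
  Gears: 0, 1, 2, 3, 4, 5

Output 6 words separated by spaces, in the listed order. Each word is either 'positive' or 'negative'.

Gear 0 (driver): negative (depth 0)
  gear 1: meshes with gear 0 -> depth 1 -> positive (opposite of gear 0)
  gear 2: meshes with gear 1 -> depth 2 -> negative (opposite of gear 1)
  gear 3: meshes with gear 2 -> depth 3 -> positive (opposite of gear 2)
  gear 4: meshes with gear 3 -> depth 4 -> negative (opposite of gear 3)
  gear 5: meshes with gear 4 -> depth 5 -> positive (opposite of gear 4)
Queried indices 0, 1, 2, 3, 4, 5 -> negative, positive, negative, positive, negative, positive

Answer: negative positive negative positive negative positive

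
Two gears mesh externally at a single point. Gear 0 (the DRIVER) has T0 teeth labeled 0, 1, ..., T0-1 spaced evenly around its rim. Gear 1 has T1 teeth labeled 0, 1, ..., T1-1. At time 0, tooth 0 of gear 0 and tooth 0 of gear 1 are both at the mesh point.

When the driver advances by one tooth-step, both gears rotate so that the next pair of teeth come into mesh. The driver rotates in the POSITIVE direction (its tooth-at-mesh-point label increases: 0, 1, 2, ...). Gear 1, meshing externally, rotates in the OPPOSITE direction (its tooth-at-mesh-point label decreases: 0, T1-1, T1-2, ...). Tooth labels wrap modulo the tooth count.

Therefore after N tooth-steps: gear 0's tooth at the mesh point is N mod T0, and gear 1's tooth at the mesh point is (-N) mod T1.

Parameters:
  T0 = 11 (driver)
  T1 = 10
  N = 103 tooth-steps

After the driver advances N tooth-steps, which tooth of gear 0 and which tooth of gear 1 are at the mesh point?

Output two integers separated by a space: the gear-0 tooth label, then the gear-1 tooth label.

Gear 0 (driver, T0=11): tooth at mesh = N mod T0
  103 = 9 * 11 + 4, so 103 mod 11 = 4
  gear 0 tooth = 4
Gear 1 (driven, T1=10): tooth at mesh = (-N) mod T1
  103 = 10 * 10 + 3, so 103 mod 10 = 3
  (-103) mod 10 = (-3) mod 10 = 10 - 3 = 7
Mesh after 103 steps: gear-0 tooth 4 meets gear-1 tooth 7

Answer: 4 7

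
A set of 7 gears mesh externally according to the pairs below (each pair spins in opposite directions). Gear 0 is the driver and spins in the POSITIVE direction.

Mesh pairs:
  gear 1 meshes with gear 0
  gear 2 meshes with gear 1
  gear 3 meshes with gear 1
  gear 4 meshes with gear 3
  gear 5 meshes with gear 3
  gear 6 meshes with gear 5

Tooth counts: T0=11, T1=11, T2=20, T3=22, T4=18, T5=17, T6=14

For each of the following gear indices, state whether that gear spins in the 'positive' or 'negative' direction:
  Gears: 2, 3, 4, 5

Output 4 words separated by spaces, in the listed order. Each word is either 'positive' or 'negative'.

Gear 0 (driver): positive (depth 0)
  gear 1: meshes with gear 0 -> depth 1 -> negative (opposite of gear 0)
  gear 2: meshes with gear 1 -> depth 2 -> positive (opposite of gear 1)
  gear 3: meshes with gear 1 -> depth 2 -> positive (opposite of gear 1)
  gear 4: meshes with gear 3 -> depth 3 -> negative (opposite of gear 3)
  gear 5: meshes with gear 3 -> depth 3 -> negative (opposite of gear 3)
  gear 6: meshes with gear 5 -> depth 4 -> positive (opposite of gear 5)
Queried indices 2, 3, 4, 5 -> positive, positive, negative, negative

Answer: positive positive negative negative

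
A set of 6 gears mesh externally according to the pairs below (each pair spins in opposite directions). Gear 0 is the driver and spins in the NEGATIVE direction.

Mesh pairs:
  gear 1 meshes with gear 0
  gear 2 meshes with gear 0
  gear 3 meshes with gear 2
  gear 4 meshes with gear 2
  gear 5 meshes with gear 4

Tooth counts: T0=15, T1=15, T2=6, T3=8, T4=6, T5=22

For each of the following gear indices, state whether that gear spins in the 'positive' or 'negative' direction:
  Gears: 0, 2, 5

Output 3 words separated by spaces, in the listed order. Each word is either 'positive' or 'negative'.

Answer: negative positive positive

Derivation:
Gear 0 (driver): negative (depth 0)
  gear 1: meshes with gear 0 -> depth 1 -> positive (opposite of gear 0)
  gear 2: meshes with gear 0 -> depth 1 -> positive (opposite of gear 0)
  gear 3: meshes with gear 2 -> depth 2 -> negative (opposite of gear 2)
  gear 4: meshes with gear 2 -> depth 2 -> negative (opposite of gear 2)
  gear 5: meshes with gear 4 -> depth 3 -> positive (opposite of gear 4)
Queried indices 0, 2, 5 -> negative, positive, positive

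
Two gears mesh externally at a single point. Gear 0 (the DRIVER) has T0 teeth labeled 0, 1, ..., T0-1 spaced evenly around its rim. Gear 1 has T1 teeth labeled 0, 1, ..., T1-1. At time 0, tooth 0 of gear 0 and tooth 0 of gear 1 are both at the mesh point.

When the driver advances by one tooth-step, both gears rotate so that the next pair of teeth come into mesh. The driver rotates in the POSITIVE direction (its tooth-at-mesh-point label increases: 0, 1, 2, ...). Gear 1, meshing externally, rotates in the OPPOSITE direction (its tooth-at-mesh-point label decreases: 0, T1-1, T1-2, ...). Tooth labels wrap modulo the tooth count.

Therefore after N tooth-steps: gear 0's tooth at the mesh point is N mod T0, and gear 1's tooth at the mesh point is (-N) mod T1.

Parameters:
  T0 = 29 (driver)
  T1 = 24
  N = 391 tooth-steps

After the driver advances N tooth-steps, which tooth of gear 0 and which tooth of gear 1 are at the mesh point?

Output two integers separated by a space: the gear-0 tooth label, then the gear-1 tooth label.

Answer: 14 17

Derivation:
Gear 0 (driver, T0=29): tooth at mesh = N mod T0
  391 = 13 * 29 + 14, so 391 mod 29 = 14
  gear 0 tooth = 14
Gear 1 (driven, T1=24): tooth at mesh = (-N) mod T1
  391 = 16 * 24 + 7, so 391 mod 24 = 7
  (-391) mod 24 = (-7) mod 24 = 24 - 7 = 17
Mesh after 391 steps: gear-0 tooth 14 meets gear-1 tooth 17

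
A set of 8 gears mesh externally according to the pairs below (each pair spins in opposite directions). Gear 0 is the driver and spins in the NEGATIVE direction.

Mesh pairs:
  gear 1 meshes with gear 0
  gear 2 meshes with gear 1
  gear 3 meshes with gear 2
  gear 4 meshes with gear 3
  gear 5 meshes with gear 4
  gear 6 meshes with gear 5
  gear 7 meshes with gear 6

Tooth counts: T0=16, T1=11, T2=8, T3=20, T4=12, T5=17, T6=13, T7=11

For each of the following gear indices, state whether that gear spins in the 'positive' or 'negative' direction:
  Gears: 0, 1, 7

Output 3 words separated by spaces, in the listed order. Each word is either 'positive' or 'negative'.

Answer: negative positive positive

Derivation:
Gear 0 (driver): negative (depth 0)
  gear 1: meshes with gear 0 -> depth 1 -> positive (opposite of gear 0)
  gear 2: meshes with gear 1 -> depth 2 -> negative (opposite of gear 1)
  gear 3: meshes with gear 2 -> depth 3 -> positive (opposite of gear 2)
  gear 4: meshes with gear 3 -> depth 4 -> negative (opposite of gear 3)
  gear 5: meshes with gear 4 -> depth 5 -> positive (opposite of gear 4)
  gear 6: meshes with gear 5 -> depth 6 -> negative (opposite of gear 5)
  gear 7: meshes with gear 6 -> depth 7 -> positive (opposite of gear 6)
Queried indices 0, 1, 7 -> negative, positive, positive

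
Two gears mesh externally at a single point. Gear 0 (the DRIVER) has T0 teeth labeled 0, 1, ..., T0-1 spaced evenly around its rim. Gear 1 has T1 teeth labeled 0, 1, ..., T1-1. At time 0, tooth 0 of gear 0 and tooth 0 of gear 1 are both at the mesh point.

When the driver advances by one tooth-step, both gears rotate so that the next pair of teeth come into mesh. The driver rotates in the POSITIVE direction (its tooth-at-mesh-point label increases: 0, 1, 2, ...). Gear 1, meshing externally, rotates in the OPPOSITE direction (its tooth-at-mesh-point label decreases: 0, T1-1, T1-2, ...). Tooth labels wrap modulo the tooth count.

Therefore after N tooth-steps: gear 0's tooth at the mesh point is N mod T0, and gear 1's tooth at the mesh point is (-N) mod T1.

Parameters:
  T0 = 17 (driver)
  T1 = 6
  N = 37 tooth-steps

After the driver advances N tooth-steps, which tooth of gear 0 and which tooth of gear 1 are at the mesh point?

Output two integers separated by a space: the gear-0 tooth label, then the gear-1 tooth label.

Gear 0 (driver, T0=17): tooth at mesh = N mod T0
  37 = 2 * 17 + 3, so 37 mod 17 = 3
  gear 0 tooth = 3
Gear 1 (driven, T1=6): tooth at mesh = (-N) mod T1
  37 = 6 * 6 + 1, so 37 mod 6 = 1
  (-37) mod 6 = (-1) mod 6 = 6 - 1 = 5
Mesh after 37 steps: gear-0 tooth 3 meets gear-1 tooth 5

Answer: 3 5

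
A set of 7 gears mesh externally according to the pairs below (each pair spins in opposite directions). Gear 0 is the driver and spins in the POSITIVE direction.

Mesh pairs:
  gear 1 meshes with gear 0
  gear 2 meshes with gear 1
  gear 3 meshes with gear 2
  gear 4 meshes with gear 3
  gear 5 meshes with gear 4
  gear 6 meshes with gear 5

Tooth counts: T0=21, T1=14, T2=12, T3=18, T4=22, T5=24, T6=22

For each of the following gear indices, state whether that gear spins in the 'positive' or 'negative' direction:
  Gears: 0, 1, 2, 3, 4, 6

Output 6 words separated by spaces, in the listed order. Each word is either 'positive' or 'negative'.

Answer: positive negative positive negative positive positive

Derivation:
Gear 0 (driver): positive (depth 0)
  gear 1: meshes with gear 0 -> depth 1 -> negative (opposite of gear 0)
  gear 2: meshes with gear 1 -> depth 2 -> positive (opposite of gear 1)
  gear 3: meshes with gear 2 -> depth 3 -> negative (opposite of gear 2)
  gear 4: meshes with gear 3 -> depth 4 -> positive (opposite of gear 3)
  gear 5: meshes with gear 4 -> depth 5 -> negative (opposite of gear 4)
  gear 6: meshes with gear 5 -> depth 6 -> positive (opposite of gear 5)
Queried indices 0, 1, 2, 3, 4, 6 -> positive, negative, positive, negative, positive, positive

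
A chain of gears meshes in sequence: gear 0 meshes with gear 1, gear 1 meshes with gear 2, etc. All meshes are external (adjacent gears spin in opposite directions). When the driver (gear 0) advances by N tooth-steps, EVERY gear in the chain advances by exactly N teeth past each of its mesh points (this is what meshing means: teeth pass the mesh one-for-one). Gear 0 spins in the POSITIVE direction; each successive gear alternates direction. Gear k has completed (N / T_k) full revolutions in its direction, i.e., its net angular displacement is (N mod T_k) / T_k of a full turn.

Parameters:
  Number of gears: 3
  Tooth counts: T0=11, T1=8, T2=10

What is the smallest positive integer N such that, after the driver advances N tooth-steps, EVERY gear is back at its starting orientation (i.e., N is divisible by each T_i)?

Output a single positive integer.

Answer: 440

Derivation:
Gear k returns to start when N is a multiple of T_k.
All gears at start simultaneously when N is a common multiple of [11, 8, 10]; the smallest such N is lcm(11, 8, 10).
Start: lcm = T0 = 11
Fold in T1=8: gcd(11, 8) = 1; lcm(11, 8) = 11 * 8 / 1 = 88 / 1 = 88
Fold in T2=10: gcd(88, 10) = 2; lcm(88, 10) = 88 * 10 / 2 = 880 / 2 = 440
Full cycle length = 440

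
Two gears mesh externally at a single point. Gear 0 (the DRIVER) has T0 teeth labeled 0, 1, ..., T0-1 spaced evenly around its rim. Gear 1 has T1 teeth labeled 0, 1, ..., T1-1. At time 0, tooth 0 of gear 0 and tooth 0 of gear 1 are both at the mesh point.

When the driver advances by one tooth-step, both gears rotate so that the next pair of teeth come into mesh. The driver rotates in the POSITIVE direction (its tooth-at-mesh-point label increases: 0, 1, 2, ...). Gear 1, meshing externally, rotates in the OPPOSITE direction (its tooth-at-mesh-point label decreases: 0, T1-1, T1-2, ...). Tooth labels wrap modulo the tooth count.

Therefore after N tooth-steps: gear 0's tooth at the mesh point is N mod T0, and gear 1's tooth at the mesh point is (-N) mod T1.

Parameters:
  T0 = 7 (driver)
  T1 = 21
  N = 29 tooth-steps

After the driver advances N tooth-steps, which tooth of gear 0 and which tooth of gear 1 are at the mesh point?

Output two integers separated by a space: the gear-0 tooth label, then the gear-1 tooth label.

Answer: 1 13

Derivation:
Gear 0 (driver, T0=7): tooth at mesh = N mod T0
  29 = 4 * 7 + 1, so 29 mod 7 = 1
  gear 0 tooth = 1
Gear 1 (driven, T1=21): tooth at mesh = (-N) mod T1
  29 = 1 * 21 + 8, so 29 mod 21 = 8
  (-29) mod 21 = (-8) mod 21 = 21 - 8 = 13
Mesh after 29 steps: gear-0 tooth 1 meets gear-1 tooth 13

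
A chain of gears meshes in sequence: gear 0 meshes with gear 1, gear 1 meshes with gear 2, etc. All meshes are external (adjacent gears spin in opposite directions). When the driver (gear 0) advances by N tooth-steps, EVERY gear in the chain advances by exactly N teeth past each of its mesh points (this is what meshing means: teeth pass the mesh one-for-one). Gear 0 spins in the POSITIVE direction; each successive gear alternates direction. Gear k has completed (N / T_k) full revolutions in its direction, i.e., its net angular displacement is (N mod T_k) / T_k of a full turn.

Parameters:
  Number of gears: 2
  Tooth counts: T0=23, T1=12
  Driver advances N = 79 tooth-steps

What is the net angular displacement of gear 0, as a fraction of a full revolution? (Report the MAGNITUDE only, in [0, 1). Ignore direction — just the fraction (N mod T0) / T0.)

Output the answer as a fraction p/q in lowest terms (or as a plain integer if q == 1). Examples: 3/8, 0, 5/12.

Chain of 2 gears, tooth counts: [23, 12]
  gear 0: T0=23, direction=positive, advance = 79 mod 23 = 10 teeth = 10/23 turn
  gear 1: T1=12, direction=negative, advance = 79 mod 12 = 7 teeth = 7/12 turn
Gear 0: 79 mod 23 = 10
Fraction = 10 / 23 = 10/23 (gcd(10,23)=1) = 10/23

Answer: 10/23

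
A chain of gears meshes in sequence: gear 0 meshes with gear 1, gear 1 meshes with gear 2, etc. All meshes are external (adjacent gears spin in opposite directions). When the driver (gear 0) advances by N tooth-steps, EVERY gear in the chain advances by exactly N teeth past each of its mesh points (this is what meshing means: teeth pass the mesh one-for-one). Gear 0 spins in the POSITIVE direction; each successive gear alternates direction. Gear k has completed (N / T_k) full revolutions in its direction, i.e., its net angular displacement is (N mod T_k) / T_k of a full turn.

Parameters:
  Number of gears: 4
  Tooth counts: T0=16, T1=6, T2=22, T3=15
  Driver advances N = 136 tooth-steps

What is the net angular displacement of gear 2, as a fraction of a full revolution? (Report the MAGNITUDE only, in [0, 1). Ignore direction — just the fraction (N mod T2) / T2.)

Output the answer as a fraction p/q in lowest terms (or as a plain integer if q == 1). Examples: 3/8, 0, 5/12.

Answer: 2/11

Derivation:
Chain of 4 gears, tooth counts: [16, 6, 22, 15]
  gear 0: T0=16, direction=positive, advance = 136 mod 16 = 8 teeth = 8/16 turn
  gear 1: T1=6, direction=negative, advance = 136 mod 6 = 4 teeth = 4/6 turn
  gear 2: T2=22, direction=positive, advance = 136 mod 22 = 4 teeth = 4/22 turn
  gear 3: T3=15, direction=negative, advance = 136 mod 15 = 1 teeth = 1/15 turn
Gear 2: 136 mod 22 = 4
Fraction = 4 / 22 = 2/11 (gcd(4,22)=2) = 2/11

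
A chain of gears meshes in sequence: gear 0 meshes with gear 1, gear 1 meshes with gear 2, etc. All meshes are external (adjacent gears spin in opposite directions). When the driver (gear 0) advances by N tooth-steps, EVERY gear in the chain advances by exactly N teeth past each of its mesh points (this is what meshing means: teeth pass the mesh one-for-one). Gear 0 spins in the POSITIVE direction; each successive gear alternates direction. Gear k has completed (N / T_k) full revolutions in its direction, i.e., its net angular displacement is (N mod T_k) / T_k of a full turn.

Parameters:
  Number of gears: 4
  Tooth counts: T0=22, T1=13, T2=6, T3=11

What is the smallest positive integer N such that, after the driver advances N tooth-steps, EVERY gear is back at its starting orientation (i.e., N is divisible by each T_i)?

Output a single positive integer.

Gear k returns to start when N is a multiple of T_k.
All gears at start simultaneously when N is a common multiple of [22, 13, 6, 11]; the smallest such N is lcm(22, 13, 6, 11).
Start: lcm = T0 = 22
Fold in T1=13: gcd(22, 13) = 1; lcm(22, 13) = 22 * 13 / 1 = 286 / 1 = 286
Fold in T2=6: gcd(286, 6) = 2; lcm(286, 6) = 286 * 6 / 2 = 1716 / 2 = 858
Fold in T3=11: gcd(858, 11) = 11; lcm(858, 11) = 858 * 11 / 11 = 9438 / 11 = 858
Full cycle length = 858

Answer: 858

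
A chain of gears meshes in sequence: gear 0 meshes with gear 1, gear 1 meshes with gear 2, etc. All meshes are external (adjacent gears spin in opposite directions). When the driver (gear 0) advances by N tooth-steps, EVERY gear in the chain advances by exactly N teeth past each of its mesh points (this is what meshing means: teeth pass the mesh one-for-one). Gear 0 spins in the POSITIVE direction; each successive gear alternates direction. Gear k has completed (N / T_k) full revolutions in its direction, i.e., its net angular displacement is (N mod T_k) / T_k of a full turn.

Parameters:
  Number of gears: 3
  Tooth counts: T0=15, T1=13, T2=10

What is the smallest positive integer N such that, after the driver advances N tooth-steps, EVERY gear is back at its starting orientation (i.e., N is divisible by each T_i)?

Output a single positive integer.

Gear k returns to start when N is a multiple of T_k.
All gears at start simultaneously when N is a common multiple of [15, 13, 10]; the smallest such N is lcm(15, 13, 10).
Start: lcm = T0 = 15
Fold in T1=13: gcd(15, 13) = 1; lcm(15, 13) = 15 * 13 / 1 = 195 / 1 = 195
Fold in T2=10: gcd(195, 10) = 5; lcm(195, 10) = 195 * 10 / 5 = 1950 / 5 = 390
Full cycle length = 390

Answer: 390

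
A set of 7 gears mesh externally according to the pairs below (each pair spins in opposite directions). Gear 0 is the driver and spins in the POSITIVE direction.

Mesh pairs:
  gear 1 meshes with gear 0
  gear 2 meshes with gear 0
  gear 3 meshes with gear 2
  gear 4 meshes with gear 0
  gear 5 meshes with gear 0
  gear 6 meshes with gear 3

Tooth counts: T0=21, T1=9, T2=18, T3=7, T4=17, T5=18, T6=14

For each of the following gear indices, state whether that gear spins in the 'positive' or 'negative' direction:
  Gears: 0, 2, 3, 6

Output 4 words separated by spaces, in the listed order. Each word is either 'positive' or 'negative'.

Gear 0 (driver): positive (depth 0)
  gear 1: meshes with gear 0 -> depth 1 -> negative (opposite of gear 0)
  gear 2: meshes with gear 0 -> depth 1 -> negative (opposite of gear 0)
  gear 3: meshes with gear 2 -> depth 2 -> positive (opposite of gear 2)
  gear 4: meshes with gear 0 -> depth 1 -> negative (opposite of gear 0)
  gear 5: meshes with gear 0 -> depth 1 -> negative (opposite of gear 0)
  gear 6: meshes with gear 3 -> depth 3 -> negative (opposite of gear 3)
Queried indices 0, 2, 3, 6 -> positive, negative, positive, negative

Answer: positive negative positive negative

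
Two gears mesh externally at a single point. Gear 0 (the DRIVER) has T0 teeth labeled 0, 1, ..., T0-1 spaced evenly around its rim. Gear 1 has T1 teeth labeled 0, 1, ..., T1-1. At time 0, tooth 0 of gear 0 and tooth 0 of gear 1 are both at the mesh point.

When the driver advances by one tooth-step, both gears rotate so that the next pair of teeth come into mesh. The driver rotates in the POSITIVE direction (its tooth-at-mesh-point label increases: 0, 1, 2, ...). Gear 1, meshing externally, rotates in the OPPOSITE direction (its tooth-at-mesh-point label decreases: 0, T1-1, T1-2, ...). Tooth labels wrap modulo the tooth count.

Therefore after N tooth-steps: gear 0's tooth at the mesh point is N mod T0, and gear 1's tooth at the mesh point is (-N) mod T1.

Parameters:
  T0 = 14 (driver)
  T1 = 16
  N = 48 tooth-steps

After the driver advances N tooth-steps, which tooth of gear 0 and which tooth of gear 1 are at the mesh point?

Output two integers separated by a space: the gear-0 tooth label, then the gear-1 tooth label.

Answer: 6 0

Derivation:
Gear 0 (driver, T0=14): tooth at mesh = N mod T0
  48 = 3 * 14 + 6, so 48 mod 14 = 6
  gear 0 tooth = 6
Gear 1 (driven, T1=16): tooth at mesh = (-N) mod T1
  48 = 3 * 16 + 0, so 48 mod 16 = 0
  (-48) mod 16 = 0
Mesh after 48 steps: gear-0 tooth 6 meets gear-1 tooth 0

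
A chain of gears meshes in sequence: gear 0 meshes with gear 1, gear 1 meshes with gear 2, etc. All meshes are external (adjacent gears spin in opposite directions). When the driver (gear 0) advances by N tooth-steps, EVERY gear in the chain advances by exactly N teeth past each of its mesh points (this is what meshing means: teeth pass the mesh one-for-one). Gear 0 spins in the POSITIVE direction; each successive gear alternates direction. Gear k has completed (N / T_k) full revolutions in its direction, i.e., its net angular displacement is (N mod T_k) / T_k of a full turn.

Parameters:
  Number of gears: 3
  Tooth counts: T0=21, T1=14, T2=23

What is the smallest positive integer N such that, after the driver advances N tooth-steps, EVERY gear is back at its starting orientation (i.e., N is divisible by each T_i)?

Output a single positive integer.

Gear k returns to start when N is a multiple of T_k.
All gears at start simultaneously when N is a common multiple of [21, 14, 23]; the smallest such N is lcm(21, 14, 23).
Start: lcm = T0 = 21
Fold in T1=14: gcd(21, 14) = 7; lcm(21, 14) = 21 * 14 / 7 = 294 / 7 = 42
Fold in T2=23: gcd(42, 23) = 1; lcm(42, 23) = 42 * 23 / 1 = 966 / 1 = 966
Full cycle length = 966

Answer: 966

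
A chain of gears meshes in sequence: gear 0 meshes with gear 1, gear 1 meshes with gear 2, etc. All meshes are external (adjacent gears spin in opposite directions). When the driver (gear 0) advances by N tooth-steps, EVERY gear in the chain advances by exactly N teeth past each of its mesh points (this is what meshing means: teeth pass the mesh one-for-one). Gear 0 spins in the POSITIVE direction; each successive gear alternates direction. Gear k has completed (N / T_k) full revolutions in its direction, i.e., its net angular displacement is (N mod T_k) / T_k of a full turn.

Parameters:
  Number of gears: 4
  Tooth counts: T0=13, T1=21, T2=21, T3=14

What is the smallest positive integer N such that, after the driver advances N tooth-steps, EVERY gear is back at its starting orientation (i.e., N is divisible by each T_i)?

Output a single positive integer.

Answer: 546

Derivation:
Gear k returns to start when N is a multiple of T_k.
All gears at start simultaneously when N is a common multiple of [13, 21, 21, 14]; the smallest such N is lcm(13, 21, 21, 14).
Start: lcm = T0 = 13
Fold in T1=21: gcd(13, 21) = 1; lcm(13, 21) = 13 * 21 / 1 = 273 / 1 = 273
Fold in T2=21: gcd(273, 21) = 21; lcm(273, 21) = 273 * 21 / 21 = 5733 / 21 = 273
Fold in T3=14: gcd(273, 14) = 7; lcm(273, 14) = 273 * 14 / 7 = 3822 / 7 = 546
Full cycle length = 546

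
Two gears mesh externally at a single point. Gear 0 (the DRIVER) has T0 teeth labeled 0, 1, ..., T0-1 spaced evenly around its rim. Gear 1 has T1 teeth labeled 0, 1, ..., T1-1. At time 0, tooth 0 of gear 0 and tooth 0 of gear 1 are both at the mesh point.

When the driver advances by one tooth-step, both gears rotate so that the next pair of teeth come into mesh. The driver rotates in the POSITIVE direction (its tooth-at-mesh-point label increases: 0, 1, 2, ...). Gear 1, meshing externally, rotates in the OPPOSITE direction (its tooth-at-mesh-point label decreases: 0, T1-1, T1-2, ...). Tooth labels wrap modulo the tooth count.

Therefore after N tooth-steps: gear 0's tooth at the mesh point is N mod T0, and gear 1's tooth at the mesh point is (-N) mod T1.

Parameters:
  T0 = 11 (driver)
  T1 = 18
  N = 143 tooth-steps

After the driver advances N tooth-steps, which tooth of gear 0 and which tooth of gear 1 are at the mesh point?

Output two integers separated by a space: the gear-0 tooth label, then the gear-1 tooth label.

Gear 0 (driver, T0=11): tooth at mesh = N mod T0
  143 = 13 * 11 + 0, so 143 mod 11 = 0
  gear 0 tooth = 0
Gear 1 (driven, T1=18): tooth at mesh = (-N) mod T1
  143 = 7 * 18 + 17, so 143 mod 18 = 17
  (-143) mod 18 = (-17) mod 18 = 18 - 17 = 1
Mesh after 143 steps: gear-0 tooth 0 meets gear-1 tooth 1

Answer: 0 1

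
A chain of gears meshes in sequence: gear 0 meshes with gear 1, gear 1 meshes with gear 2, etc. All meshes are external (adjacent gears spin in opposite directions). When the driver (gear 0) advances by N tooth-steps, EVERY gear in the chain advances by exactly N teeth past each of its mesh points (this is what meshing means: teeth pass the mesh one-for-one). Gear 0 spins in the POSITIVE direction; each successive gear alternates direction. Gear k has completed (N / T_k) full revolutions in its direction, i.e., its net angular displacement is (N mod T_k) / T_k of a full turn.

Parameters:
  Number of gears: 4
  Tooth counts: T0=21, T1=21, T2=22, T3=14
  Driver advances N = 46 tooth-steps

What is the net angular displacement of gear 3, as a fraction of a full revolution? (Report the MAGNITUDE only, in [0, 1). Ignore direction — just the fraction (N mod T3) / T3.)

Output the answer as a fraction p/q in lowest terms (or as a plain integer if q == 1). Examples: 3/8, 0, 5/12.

Answer: 2/7

Derivation:
Chain of 4 gears, tooth counts: [21, 21, 22, 14]
  gear 0: T0=21, direction=positive, advance = 46 mod 21 = 4 teeth = 4/21 turn
  gear 1: T1=21, direction=negative, advance = 46 mod 21 = 4 teeth = 4/21 turn
  gear 2: T2=22, direction=positive, advance = 46 mod 22 = 2 teeth = 2/22 turn
  gear 3: T3=14, direction=negative, advance = 46 mod 14 = 4 teeth = 4/14 turn
Gear 3: 46 mod 14 = 4
Fraction = 4 / 14 = 2/7 (gcd(4,14)=2) = 2/7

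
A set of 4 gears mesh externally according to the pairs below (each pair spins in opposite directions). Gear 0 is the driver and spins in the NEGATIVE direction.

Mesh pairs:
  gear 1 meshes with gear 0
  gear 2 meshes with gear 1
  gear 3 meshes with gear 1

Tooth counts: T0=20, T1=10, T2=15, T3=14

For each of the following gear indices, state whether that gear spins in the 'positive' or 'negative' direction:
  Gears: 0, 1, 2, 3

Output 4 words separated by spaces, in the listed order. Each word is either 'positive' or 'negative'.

Answer: negative positive negative negative

Derivation:
Gear 0 (driver): negative (depth 0)
  gear 1: meshes with gear 0 -> depth 1 -> positive (opposite of gear 0)
  gear 2: meshes with gear 1 -> depth 2 -> negative (opposite of gear 1)
  gear 3: meshes with gear 1 -> depth 2 -> negative (opposite of gear 1)
Queried indices 0, 1, 2, 3 -> negative, positive, negative, negative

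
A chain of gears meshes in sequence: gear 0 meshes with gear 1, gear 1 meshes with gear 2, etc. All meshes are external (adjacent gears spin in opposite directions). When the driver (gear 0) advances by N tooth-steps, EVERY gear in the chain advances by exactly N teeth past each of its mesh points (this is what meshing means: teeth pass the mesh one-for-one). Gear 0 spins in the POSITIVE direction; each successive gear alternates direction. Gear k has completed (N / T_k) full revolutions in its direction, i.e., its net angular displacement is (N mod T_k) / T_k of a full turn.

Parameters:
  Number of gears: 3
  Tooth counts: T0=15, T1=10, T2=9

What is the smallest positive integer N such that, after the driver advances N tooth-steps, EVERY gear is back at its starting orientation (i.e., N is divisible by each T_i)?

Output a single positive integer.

Answer: 90

Derivation:
Gear k returns to start when N is a multiple of T_k.
All gears at start simultaneously when N is a common multiple of [15, 10, 9]; the smallest such N is lcm(15, 10, 9).
Start: lcm = T0 = 15
Fold in T1=10: gcd(15, 10) = 5; lcm(15, 10) = 15 * 10 / 5 = 150 / 5 = 30
Fold in T2=9: gcd(30, 9) = 3; lcm(30, 9) = 30 * 9 / 3 = 270 / 3 = 90
Full cycle length = 90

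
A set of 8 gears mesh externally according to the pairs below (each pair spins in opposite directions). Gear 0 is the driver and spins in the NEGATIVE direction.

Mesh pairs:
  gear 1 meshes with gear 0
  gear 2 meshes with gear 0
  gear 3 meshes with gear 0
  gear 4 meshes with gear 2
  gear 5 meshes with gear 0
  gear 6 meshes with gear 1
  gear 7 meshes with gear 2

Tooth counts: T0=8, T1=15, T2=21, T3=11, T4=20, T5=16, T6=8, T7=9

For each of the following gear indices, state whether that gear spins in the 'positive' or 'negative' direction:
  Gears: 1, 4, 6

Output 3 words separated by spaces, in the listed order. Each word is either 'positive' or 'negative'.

Gear 0 (driver): negative (depth 0)
  gear 1: meshes with gear 0 -> depth 1 -> positive (opposite of gear 0)
  gear 2: meshes with gear 0 -> depth 1 -> positive (opposite of gear 0)
  gear 3: meshes with gear 0 -> depth 1 -> positive (opposite of gear 0)
  gear 4: meshes with gear 2 -> depth 2 -> negative (opposite of gear 2)
  gear 5: meshes with gear 0 -> depth 1 -> positive (opposite of gear 0)
  gear 6: meshes with gear 1 -> depth 2 -> negative (opposite of gear 1)
  gear 7: meshes with gear 2 -> depth 2 -> negative (opposite of gear 2)
Queried indices 1, 4, 6 -> positive, negative, negative

Answer: positive negative negative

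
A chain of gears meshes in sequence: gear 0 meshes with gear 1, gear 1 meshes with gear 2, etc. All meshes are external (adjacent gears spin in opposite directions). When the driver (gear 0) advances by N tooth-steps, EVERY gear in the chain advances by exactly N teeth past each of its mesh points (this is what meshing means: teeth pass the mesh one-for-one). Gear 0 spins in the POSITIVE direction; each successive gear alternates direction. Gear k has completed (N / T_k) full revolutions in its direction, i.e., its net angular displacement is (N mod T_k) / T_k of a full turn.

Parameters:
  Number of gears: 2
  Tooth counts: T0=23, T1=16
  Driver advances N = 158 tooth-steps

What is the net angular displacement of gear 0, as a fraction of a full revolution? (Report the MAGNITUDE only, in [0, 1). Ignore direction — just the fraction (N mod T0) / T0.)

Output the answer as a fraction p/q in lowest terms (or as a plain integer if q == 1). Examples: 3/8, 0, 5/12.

Chain of 2 gears, tooth counts: [23, 16]
  gear 0: T0=23, direction=positive, advance = 158 mod 23 = 20 teeth = 20/23 turn
  gear 1: T1=16, direction=negative, advance = 158 mod 16 = 14 teeth = 14/16 turn
Gear 0: 158 mod 23 = 20
Fraction = 20 / 23 = 20/23 (gcd(20,23)=1) = 20/23

Answer: 20/23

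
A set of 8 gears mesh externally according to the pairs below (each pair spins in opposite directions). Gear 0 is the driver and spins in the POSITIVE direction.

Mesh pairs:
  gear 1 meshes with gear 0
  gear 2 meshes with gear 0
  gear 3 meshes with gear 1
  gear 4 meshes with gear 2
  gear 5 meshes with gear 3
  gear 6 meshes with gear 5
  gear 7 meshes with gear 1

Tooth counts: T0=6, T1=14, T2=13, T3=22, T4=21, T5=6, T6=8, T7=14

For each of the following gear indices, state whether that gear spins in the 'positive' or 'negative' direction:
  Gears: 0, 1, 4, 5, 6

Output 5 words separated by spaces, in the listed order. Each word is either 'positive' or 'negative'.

Answer: positive negative positive negative positive

Derivation:
Gear 0 (driver): positive (depth 0)
  gear 1: meshes with gear 0 -> depth 1 -> negative (opposite of gear 0)
  gear 2: meshes with gear 0 -> depth 1 -> negative (opposite of gear 0)
  gear 3: meshes with gear 1 -> depth 2 -> positive (opposite of gear 1)
  gear 4: meshes with gear 2 -> depth 2 -> positive (opposite of gear 2)
  gear 5: meshes with gear 3 -> depth 3 -> negative (opposite of gear 3)
  gear 6: meshes with gear 5 -> depth 4 -> positive (opposite of gear 5)
  gear 7: meshes with gear 1 -> depth 2 -> positive (opposite of gear 1)
Queried indices 0, 1, 4, 5, 6 -> positive, negative, positive, negative, positive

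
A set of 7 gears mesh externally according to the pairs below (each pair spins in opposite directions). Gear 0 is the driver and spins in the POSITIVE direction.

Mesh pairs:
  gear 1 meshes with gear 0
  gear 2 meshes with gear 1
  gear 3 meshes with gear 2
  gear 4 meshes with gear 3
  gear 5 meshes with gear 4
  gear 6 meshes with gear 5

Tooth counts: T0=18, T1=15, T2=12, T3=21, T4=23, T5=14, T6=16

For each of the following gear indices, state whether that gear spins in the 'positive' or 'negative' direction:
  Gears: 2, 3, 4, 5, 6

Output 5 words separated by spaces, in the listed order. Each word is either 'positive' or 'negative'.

Answer: positive negative positive negative positive

Derivation:
Gear 0 (driver): positive (depth 0)
  gear 1: meshes with gear 0 -> depth 1 -> negative (opposite of gear 0)
  gear 2: meshes with gear 1 -> depth 2 -> positive (opposite of gear 1)
  gear 3: meshes with gear 2 -> depth 3 -> negative (opposite of gear 2)
  gear 4: meshes with gear 3 -> depth 4 -> positive (opposite of gear 3)
  gear 5: meshes with gear 4 -> depth 5 -> negative (opposite of gear 4)
  gear 6: meshes with gear 5 -> depth 6 -> positive (opposite of gear 5)
Queried indices 2, 3, 4, 5, 6 -> positive, negative, positive, negative, positive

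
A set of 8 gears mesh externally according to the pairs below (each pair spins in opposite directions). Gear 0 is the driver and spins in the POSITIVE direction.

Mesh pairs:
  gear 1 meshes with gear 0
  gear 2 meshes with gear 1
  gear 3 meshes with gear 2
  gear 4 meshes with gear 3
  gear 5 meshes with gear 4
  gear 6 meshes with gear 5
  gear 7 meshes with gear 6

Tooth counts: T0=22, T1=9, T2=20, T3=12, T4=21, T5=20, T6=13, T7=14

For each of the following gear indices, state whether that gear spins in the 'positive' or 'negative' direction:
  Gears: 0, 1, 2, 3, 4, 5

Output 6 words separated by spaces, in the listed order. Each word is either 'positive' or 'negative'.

Answer: positive negative positive negative positive negative

Derivation:
Gear 0 (driver): positive (depth 0)
  gear 1: meshes with gear 0 -> depth 1 -> negative (opposite of gear 0)
  gear 2: meshes with gear 1 -> depth 2 -> positive (opposite of gear 1)
  gear 3: meshes with gear 2 -> depth 3 -> negative (opposite of gear 2)
  gear 4: meshes with gear 3 -> depth 4 -> positive (opposite of gear 3)
  gear 5: meshes with gear 4 -> depth 5 -> negative (opposite of gear 4)
  gear 6: meshes with gear 5 -> depth 6 -> positive (opposite of gear 5)
  gear 7: meshes with gear 6 -> depth 7 -> negative (opposite of gear 6)
Queried indices 0, 1, 2, 3, 4, 5 -> positive, negative, positive, negative, positive, negative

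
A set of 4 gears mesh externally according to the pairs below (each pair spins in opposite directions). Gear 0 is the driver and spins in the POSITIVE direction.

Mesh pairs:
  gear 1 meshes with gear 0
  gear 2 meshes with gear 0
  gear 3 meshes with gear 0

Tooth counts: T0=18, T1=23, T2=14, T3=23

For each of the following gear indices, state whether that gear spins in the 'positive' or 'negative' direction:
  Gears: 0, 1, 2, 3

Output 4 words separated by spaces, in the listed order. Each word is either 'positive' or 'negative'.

Gear 0 (driver): positive (depth 0)
  gear 1: meshes with gear 0 -> depth 1 -> negative (opposite of gear 0)
  gear 2: meshes with gear 0 -> depth 1 -> negative (opposite of gear 0)
  gear 3: meshes with gear 0 -> depth 1 -> negative (opposite of gear 0)
Queried indices 0, 1, 2, 3 -> positive, negative, negative, negative

Answer: positive negative negative negative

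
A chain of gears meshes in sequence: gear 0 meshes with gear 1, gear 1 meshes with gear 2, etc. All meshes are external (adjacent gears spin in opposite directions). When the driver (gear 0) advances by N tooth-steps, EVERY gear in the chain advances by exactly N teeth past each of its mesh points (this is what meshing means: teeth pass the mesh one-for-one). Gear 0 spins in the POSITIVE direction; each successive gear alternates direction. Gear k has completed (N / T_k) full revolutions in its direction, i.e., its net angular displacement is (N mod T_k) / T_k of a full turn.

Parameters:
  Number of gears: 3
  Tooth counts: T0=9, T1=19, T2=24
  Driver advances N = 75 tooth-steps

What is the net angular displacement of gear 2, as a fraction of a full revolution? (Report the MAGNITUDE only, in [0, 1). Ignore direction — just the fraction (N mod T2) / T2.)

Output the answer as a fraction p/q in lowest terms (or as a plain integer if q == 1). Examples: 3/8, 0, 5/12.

Answer: 1/8

Derivation:
Chain of 3 gears, tooth counts: [9, 19, 24]
  gear 0: T0=9, direction=positive, advance = 75 mod 9 = 3 teeth = 3/9 turn
  gear 1: T1=19, direction=negative, advance = 75 mod 19 = 18 teeth = 18/19 turn
  gear 2: T2=24, direction=positive, advance = 75 mod 24 = 3 teeth = 3/24 turn
Gear 2: 75 mod 24 = 3
Fraction = 3 / 24 = 1/8 (gcd(3,24)=3) = 1/8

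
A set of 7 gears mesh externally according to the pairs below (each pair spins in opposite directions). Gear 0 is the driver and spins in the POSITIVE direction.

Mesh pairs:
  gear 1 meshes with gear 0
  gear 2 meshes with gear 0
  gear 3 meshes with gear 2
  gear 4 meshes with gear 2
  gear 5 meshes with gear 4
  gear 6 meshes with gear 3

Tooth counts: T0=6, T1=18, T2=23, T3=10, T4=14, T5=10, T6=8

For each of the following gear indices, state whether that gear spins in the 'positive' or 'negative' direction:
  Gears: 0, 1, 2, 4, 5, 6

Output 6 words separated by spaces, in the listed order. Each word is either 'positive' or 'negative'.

Answer: positive negative negative positive negative negative

Derivation:
Gear 0 (driver): positive (depth 0)
  gear 1: meshes with gear 0 -> depth 1 -> negative (opposite of gear 0)
  gear 2: meshes with gear 0 -> depth 1 -> negative (opposite of gear 0)
  gear 3: meshes with gear 2 -> depth 2 -> positive (opposite of gear 2)
  gear 4: meshes with gear 2 -> depth 2 -> positive (opposite of gear 2)
  gear 5: meshes with gear 4 -> depth 3 -> negative (opposite of gear 4)
  gear 6: meshes with gear 3 -> depth 3 -> negative (opposite of gear 3)
Queried indices 0, 1, 2, 4, 5, 6 -> positive, negative, negative, positive, negative, negative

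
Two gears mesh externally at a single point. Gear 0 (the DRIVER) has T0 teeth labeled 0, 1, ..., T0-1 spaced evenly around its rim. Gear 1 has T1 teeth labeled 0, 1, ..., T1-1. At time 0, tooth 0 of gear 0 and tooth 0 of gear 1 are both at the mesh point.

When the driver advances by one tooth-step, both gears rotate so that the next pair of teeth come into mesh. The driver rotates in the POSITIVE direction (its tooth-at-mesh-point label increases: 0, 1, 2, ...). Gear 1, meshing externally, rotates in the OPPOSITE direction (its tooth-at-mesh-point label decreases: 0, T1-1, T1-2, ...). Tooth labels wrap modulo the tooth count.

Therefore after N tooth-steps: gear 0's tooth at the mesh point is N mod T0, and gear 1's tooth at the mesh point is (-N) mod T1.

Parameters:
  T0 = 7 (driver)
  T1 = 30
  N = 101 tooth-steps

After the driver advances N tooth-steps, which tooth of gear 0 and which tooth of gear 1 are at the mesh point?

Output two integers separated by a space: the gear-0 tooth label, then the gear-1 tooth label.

Answer: 3 19

Derivation:
Gear 0 (driver, T0=7): tooth at mesh = N mod T0
  101 = 14 * 7 + 3, so 101 mod 7 = 3
  gear 0 tooth = 3
Gear 1 (driven, T1=30): tooth at mesh = (-N) mod T1
  101 = 3 * 30 + 11, so 101 mod 30 = 11
  (-101) mod 30 = (-11) mod 30 = 30 - 11 = 19
Mesh after 101 steps: gear-0 tooth 3 meets gear-1 tooth 19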